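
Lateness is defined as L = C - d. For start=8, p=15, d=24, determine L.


Completion = 8 + 15 = 23
Lateness = C - d = 23 - 24
= -1


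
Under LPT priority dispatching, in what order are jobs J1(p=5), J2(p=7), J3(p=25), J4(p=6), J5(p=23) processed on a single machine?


LPT: sort by longest processing time first
  J3: p=25
  J5: p=23
  J2: p=7
  J4: p=6
  J1: p=5
Order: J3 → J5 → J2 → J4 → J1


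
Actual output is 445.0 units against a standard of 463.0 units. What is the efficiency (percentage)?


Efficiency = (actual / standard) × 100
= (445.0 / 463.0) × 100
= 96.1%


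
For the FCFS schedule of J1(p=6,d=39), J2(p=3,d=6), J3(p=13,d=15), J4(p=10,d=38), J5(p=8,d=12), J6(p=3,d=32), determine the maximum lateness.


Lateness per job (L = C - d):
  J1: C=6, d=39, L=-33
  J2: C=9, d=6, L=3
  J3: C=22, d=15, L=7
  J4: C=32, d=38, L=-6
  J5: C=40, d=12, L=28
  J6: C=43, d=32, L=11
Lmax = max(-33, 3, 7, -6, 28, 11)
= 28


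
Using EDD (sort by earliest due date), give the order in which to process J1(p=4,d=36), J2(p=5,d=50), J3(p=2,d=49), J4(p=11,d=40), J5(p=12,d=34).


EDD: sort by earliest due date
  J5: d=34, p=12
  J1: d=36, p=4
  J4: d=40, p=11
  J3: d=49, p=2
  J2: d=50, p=5
Order: J5 → J1 → J4 → J3 → J2


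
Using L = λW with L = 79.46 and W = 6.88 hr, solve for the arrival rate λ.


Little's law: L = λW → λ = L / W
= 79.46 / 6.88
= 11.55 per hour


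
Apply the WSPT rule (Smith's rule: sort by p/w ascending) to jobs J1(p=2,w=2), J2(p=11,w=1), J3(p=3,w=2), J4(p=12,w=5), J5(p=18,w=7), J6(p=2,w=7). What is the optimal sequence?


WSPT (Smith's rule): sort by p/w ascending
  J6: p/w = 2/7 = 0.286
  J1: p/w = 2/2 = 1.000
  J3: p/w = 3/2 = 1.500
  J4: p/w = 12/5 = 2.400
  J5: p/w = 18/7 = 2.571
  J2: p/w = 11/1 = 11.000
Order: J6 → J1 → J3 → J4 → J5 → J2


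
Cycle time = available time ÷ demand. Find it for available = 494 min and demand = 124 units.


Cycle time = available time / demand
= 494 / 124
= 3.98 min/unit


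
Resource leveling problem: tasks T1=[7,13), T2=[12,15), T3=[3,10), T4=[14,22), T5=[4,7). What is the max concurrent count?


Check each time point for overlaps:
  t=4: 2 tasks active (T3, T5)
Max concurrent = 2


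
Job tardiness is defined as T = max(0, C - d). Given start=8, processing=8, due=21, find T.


Completion = start + processing = 8 + 8 = 16
Tardiness = max(0, C - d) = max(0, 16 - 21)
= max(0, -5)
= 0


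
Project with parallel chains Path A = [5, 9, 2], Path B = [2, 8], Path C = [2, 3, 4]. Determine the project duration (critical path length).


Path A: 5 + 9 + 2 = 16
Path B: 2 + 8 = 10
Path C: 2 + 3 + 4 = 9
Critical path = longest = max(16, 10, 9)
= 16 (Path A)


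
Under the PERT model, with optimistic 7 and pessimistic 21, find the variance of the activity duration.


σ² = ((p - o) / 6)² = (p - o)² / 36
= (21 - 7)² / 36
= 14² / 36
= 196 / 36
= 5.4444


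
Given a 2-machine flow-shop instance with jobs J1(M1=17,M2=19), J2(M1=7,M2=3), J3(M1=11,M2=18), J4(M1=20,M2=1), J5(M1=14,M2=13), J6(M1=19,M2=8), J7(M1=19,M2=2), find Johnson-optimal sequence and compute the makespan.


Johnson's rule:
Group 1 (M1≤M2, sort by M1): ['J3', 'J1']
Group 2 (M1>M2, sort desc M2): ['J5', 'J6', 'J2', 'J7', 'J4']
Sequence: J3 → J1 → J5 → J6 → J2 → J7 → J4
Makespan calculation:
  J3: M1 done=11, M2 done=29
  J1: M1 done=28, M2 done=48
  J5: M1 done=42, M2 done=61
  J6: M1 done=61, M2 done=69
  J2: M1 done=68, M2 done=72
  J7: M1 done=87, M2 done=89
  J4: M1 done=107, M2 done=108
= Sequence: J3 → J1 → J5 → J6 → J2 → J7 → J4, Makespan: 108


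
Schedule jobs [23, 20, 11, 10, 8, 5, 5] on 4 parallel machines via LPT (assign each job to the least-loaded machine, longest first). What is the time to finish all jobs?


Jobs (LPT sorted): [23, 20, 11, 10, 8, 5, 5]
Machines: 4
  J=23 → Machine 1 (load: 0+23=23)
  J=20 → Machine 2 (load: 0+20=20)
  J=11 → Machine 3 (load: 0+11=11)
  J=10 → Machine 4 (load: 0+10=10)
  J=8 → Machine 4 (load: 10+8=18)
  J=5 → Machine 3 (load: 11+5=16)
  J=5 → Machine 3 (load: 16+5=21)
Machine loads: [23, 20, 21, 18]
Makespan = max = 23 time units


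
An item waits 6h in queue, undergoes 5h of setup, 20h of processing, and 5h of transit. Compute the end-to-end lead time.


Lead time = queue + setup + processing + transit
= 6 + 5 + 20 + 5
= 36 hours


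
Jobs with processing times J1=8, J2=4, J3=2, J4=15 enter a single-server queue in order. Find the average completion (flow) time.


Completion times:
  J1: completes at 8
  J2: completes at 12
  J3: completes at 14
  J4: completes at 29
Sum = 63
Average = 63/4
= 15.75


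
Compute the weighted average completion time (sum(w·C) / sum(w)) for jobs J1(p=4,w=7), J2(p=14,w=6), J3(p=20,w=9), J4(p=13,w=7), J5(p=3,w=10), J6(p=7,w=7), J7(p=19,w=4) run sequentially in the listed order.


Completion times:
  J1: C=4, w×C=7×4=28
  J2: C=18, w×C=6×18=108
  J3: C=38, w×C=9×38=342
  J4: C=51, w×C=7×51=357
  J5: C=54, w×C=10×54=540
  J6: C=61, w×C=7×61=427
  J7: C=80, w×C=4×80=320
Sum w×C = 2122
Sum w = 50
Weighted avg = 2122/50
= 42.44


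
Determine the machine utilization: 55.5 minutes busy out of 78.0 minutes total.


Utilization = busy / total × 100
= 55.5 / 78.0 × 100
= 71.2%


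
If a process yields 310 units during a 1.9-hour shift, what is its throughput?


Throughput = units / time
= 310 / 1.9
= 163.2 units/hour


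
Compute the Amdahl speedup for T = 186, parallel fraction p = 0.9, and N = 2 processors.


Amdahl's law: T_p = T × ((1-p) + p/N)
= 186 × ((1-0.9) + 0.9/2)
= 186 × (0.10 + 0.4500)
= 186 × 0.5500
= 102.30
Speedup = 186/102.30
= 1.82×


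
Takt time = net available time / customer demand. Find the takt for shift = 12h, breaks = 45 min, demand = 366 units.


Available = 12×60 - 45 = 675 min
Takt time = 675 / 366
= 1.84 min/unit


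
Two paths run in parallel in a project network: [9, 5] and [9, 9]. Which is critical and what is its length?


Path A: 9 + 5 = 14
Path B: 9 + 9 = 18
Critical path = longest = max(14, 18)
= 18 (Path B)


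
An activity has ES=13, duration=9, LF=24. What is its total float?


EF = ES + duration = 13 + 9 = 22
LS = LF - duration = 24 - 9 = 15
Total Float = LF - EF = 24 - 22
(or LS - ES = 15 - 13)
= 2


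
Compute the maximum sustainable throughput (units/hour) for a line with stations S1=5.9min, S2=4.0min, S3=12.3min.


Bottleneck = longest station time
Station times: [5.9, 4.0, 12.3]
Max = 12.3 min
Rate = 60 / 12.3
= 4.88 units/hour (bottleneck: 12.3min)


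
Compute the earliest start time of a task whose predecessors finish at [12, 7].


ES = max of all predecessor completion times
Predecessors: [12, 7]
ES = max(12, 7)
= 12


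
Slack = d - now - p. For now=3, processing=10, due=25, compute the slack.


Slack = due - current_time - processing
= 25 - 3 - 10
= 12


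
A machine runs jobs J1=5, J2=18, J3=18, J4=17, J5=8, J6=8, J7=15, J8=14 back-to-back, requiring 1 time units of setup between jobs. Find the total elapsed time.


Makespan = Σ processing + (n-1) × setup
= (5 + 18 + 18 + 17 + 8 + 8 + 15 + 14) + (8-1)×1
= 103 + 7
= 110 time units


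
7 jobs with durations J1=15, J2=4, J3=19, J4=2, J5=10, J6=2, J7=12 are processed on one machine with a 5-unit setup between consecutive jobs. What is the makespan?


Makespan = Σ processing + (n-1) × setup
= (15 + 4 + 19 + 2 + 10 + 2 + 12) + (7-1)×5
= 64 + 30
= 94 time units


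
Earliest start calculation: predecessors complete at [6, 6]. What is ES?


ES = max of all predecessor completion times
Predecessors: [6, 6]
ES = max(6, 6)
= 6


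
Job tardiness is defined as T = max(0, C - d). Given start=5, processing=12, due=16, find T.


Completion = start + processing = 5 + 12 = 17
Tardiness = max(0, C - d) = max(0, 17 - 16)
= max(0, 1)
= 1


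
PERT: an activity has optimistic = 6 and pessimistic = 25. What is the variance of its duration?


σ² = ((p - o) / 6)² = (p - o)² / 36
= (25 - 6)² / 36
= 19² / 36
= 361 / 36
= 10.0278


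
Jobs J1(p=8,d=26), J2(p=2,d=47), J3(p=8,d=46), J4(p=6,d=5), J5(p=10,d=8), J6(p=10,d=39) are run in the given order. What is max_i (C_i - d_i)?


Lateness per job (L = C - d):
  J1: C=8, d=26, L=-18
  J2: C=10, d=47, L=-37
  J3: C=18, d=46, L=-28
  J4: C=24, d=5, L=19
  J5: C=34, d=8, L=26
  J6: C=44, d=39, L=5
Lmax = max(-18, -37, -28, 19, 26, 5)
= 26


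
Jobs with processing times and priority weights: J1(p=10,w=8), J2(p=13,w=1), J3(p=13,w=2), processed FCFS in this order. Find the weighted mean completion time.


Completion times:
  J1: C=10, w×C=8×10=80
  J2: C=23, w×C=1×23=23
  J3: C=36, w×C=2×36=72
Sum w×C = 175
Sum w = 11
Weighted avg = 175/11
= 15.91


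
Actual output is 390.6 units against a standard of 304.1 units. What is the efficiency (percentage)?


Efficiency = (actual / standard) × 100
= (390.6 / 304.1) × 100
= 128.4%


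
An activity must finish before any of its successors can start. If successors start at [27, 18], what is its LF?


LF = min of all successor start times
Successors start at: [27, 18]
LF = min(27, 18)
= 18


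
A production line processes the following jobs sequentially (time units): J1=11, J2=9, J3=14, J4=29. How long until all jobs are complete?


Sequential makespan: sum all processing times
= 11 + 9 + 14 + 29
= 63 time units


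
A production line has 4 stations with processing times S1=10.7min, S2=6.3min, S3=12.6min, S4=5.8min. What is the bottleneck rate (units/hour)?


Bottleneck = longest station time
Station times: [10.7, 6.3, 12.6, 5.8]
Max = 12.6 min
Rate = 60 / 12.6
= 4.76 units/hour (bottleneck: 12.6min)


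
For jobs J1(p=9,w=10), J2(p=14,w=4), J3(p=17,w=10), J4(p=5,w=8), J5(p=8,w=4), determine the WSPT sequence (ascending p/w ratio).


WSPT (Smith's rule): sort by p/w ascending
  J4: p/w = 5/8 = 0.625
  J1: p/w = 9/10 = 0.900
  J3: p/w = 17/10 = 1.700
  J5: p/w = 8/4 = 2.000
  J2: p/w = 14/4 = 3.500
Order: J4 → J1 → J3 → J5 → J2


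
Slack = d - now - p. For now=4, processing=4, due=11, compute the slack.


Slack = due - current_time - processing
= 11 - 4 - 4
= 3


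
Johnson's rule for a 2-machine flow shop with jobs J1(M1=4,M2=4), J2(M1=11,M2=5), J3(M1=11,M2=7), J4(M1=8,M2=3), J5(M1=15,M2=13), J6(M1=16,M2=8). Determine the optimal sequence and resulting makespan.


Johnson's rule:
Group 1 (M1≤M2, sort by M1): ['J1']
Group 2 (M1>M2, sort desc M2): ['J5', 'J6', 'J3', 'J2', 'J4']
Sequence: J1 → J5 → J6 → J3 → J2 → J4
Makespan calculation:
  J1: M1 done=4, M2 done=8
  J5: M1 done=19, M2 done=32
  J6: M1 done=35, M2 done=43
  J3: M1 done=46, M2 done=53
  J2: M1 done=57, M2 done=62
  J4: M1 done=65, M2 done=68
= Sequence: J1 → J5 → J6 → J3 → J2 → J4, Makespan: 68


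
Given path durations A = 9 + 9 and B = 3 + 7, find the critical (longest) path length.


Path A: 9 + 9 = 18
Path B: 3 + 7 = 10
Critical path = longest = max(18, 10)
= 18 (Path A)


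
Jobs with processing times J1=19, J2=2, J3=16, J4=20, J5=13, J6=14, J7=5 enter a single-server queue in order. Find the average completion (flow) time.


Completion times:
  J1: completes at 19
  J2: completes at 21
  J3: completes at 37
  J4: completes at 57
  J5: completes at 70
  J6: completes at 84
  J7: completes at 89
Sum = 377
Average = 377/7
= 53.86


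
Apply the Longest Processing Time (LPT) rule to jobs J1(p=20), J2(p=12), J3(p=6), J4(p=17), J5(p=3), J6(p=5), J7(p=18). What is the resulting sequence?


LPT: sort by longest processing time first
  J1: p=20
  J7: p=18
  J4: p=17
  J2: p=12
  J3: p=6
  J6: p=5
  J5: p=3
Order: J1 → J7 → J4 → J2 → J3 → J6 → J5


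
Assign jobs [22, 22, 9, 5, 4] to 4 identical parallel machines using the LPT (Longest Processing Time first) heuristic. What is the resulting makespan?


Jobs (LPT sorted): [22, 22, 9, 5, 4]
Machines: 4
  J=22 → Machine 1 (load: 0+22=22)
  J=22 → Machine 2 (load: 0+22=22)
  J=9 → Machine 3 (load: 0+9=9)
  J=5 → Machine 4 (load: 0+5=5)
  J=4 → Machine 4 (load: 5+4=9)
Machine loads: [22, 22, 9, 9]
Makespan = max = 22 time units


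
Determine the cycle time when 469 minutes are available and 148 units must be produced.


Cycle time = available time / demand
= 469 / 148
= 3.17 min/unit


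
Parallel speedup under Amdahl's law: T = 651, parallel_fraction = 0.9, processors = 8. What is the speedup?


Amdahl's law: T_p = T × ((1-p) + p/N)
= 651 × ((1-0.9) + 0.9/8)
= 651 × (0.10 + 0.1125)
= 651 × 0.2125
= 138.34
Speedup = 651/138.34
= 4.71×


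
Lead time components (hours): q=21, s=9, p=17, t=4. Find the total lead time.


Lead time = queue + setup + processing + transit
= 21 + 9 + 17 + 4
= 51 hours


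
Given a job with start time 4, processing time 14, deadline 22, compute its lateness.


Completion = 4 + 14 = 18
Lateness = C - d = 18 - 22
= -4


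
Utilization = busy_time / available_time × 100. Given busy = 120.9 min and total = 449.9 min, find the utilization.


Utilization = busy / total × 100
= 120.9 / 449.9 × 100
= 26.9%


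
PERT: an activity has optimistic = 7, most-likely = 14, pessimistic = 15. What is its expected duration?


te = (o + 4m + p) / 6
= (7 + 4×14 + 15) / 6
= (7 + 56 + 15) / 6
= 78 / 6
= 13.00


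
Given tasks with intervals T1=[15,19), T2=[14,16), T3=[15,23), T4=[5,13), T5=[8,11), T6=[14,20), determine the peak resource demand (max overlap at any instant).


Check each time point for overlaps:
  t=15: 4 tasks active (T1, T2, T3, T6)
Max concurrent = 4


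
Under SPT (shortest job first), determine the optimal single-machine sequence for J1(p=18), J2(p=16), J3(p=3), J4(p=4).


SPT: sort by shortest processing time
  J3: p=3
  J4: p=4
  J2: p=16
  J1: p=18
Order: J3 → J4 → J2 → J1


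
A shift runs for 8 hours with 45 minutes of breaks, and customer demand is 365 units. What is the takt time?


Available = 8×60 - 45 = 435 min
Takt time = 435 / 365
= 1.19 min/unit


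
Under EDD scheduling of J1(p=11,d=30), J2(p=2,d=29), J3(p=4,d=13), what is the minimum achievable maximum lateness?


EDD order: J3 → J2 → J1
Completion and lateness:
  J3: C=4, d=13, L=4-13=-9
  J2: C=6, d=29, L=6-29=-23
  J1: C=17, d=30, L=17-30=-13
Lmax = max(-9, -23, -13)
= -9


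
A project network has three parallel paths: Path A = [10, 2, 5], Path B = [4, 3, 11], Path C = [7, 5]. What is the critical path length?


Path A: 10 + 2 + 5 = 17
Path B: 4 + 3 + 11 = 18
Path C: 7 + 5 = 12
Critical path = longest = max(17, 18, 12)
= 18 (Path B)


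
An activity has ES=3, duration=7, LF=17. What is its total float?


EF = ES + duration = 3 + 7 = 10
LS = LF - duration = 17 - 7 = 10
Total Float = LF - EF = 17 - 10
(or LS - ES = 10 - 3)
= 7


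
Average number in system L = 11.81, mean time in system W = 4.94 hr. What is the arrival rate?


Little's law: L = λW → λ = L / W
= 11.81 / 4.94
= 2.39 per hour


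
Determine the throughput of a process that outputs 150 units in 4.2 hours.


Throughput = units / time
= 150 / 4.2
= 35.7 units/hour


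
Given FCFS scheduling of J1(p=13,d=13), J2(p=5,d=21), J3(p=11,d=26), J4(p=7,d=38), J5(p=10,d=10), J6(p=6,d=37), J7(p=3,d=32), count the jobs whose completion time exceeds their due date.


Completion vs due date:
  J1: C=13, d=13 → on time
  J2: C=18, d=21 → on time
  J3: C=29, d=26 → TARDY
  J4: C=36, d=38 → on time
  J5: C=46, d=10 → TARDY
  J6: C=52, d=37 → TARDY
  J7: C=55, d=32 → TARDY
Tardy jobs: J3, J5, J6, J7
Count = 4


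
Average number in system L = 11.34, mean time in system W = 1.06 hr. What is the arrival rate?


Little's law: L = λW → λ = L / W
= 11.34 / 1.06
= 10.70 per hour


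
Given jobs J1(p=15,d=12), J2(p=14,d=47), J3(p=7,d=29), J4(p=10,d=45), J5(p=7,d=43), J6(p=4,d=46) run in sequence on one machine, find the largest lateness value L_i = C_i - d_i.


Lateness per job (L = C - d):
  J1: C=15, d=12, L=3
  J2: C=29, d=47, L=-18
  J3: C=36, d=29, L=7
  J4: C=46, d=45, L=1
  J5: C=53, d=43, L=10
  J6: C=57, d=46, L=11
Lmax = max(3, -18, 7, 1, 10, 11)
= 11


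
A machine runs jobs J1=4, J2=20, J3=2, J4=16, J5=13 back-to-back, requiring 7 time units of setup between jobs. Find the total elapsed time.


Makespan = Σ processing + (n-1) × setup
= (4 + 20 + 2 + 16 + 13) + (5-1)×7
= 55 + 28
= 83 time units


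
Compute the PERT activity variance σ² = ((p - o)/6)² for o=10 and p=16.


σ² = ((p - o) / 6)² = (p - o)² / 36
= (16 - 10)² / 36
= 6² / 36
= 36 / 36
= 1.0000


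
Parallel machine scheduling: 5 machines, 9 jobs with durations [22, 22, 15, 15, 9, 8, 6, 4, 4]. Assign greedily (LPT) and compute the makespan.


Jobs (LPT sorted): [22, 22, 15, 15, 9, 8, 6, 4, 4]
Machines: 5
  J=22 → Machine 1 (load: 0+22=22)
  J=22 → Machine 2 (load: 0+22=22)
  J=15 → Machine 3 (load: 0+15=15)
  J=15 → Machine 4 (load: 0+15=15)
  J=9 → Machine 5 (load: 0+9=9)
  J=8 → Machine 5 (load: 9+8=17)
  J=6 → Machine 3 (load: 15+6=21)
  J=4 → Machine 4 (load: 15+4=19)
  J=4 → Machine 5 (load: 17+4=21)
Machine loads: [22, 22, 21, 19, 21]
Makespan = max = 22 time units


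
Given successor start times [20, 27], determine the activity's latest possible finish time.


LF = min of all successor start times
Successors start at: [20, 27]
LF = min(20, 27)
= 20


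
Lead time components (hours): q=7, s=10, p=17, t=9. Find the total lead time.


Lead time = queue + setup + processing + transit
= 7 + 10 + 17 + 9
= 43 hours


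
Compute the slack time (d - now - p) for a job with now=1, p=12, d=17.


Slack = due - current_time - processing
= 17 - 1 - 12
= 4


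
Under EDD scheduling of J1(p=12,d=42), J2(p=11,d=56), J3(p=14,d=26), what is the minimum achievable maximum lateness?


EDD order: J3 → J1 → J2
Completion and lateness:
  J3: C=14, d=26, L=14-26=-12
  J1: C=26, d=42, L=26-42=-16
  J2: C=37, d=56, L=37-56=-19
Lmax = max(-12, -16, -19)
= -12


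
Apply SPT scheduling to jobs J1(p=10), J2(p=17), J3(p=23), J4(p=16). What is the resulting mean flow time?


SPT order: J1 → J4 → J2 → J3
Completion times:
  J1: C=10
  J4: C=26
  J2: C=43
  J3: C=66
Sum = 145, n = 4
Mean flow = 145/4
= 36.25


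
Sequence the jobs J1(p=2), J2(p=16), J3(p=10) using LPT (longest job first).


LPT: sort by longest processing time first
  J2: p=16
  J3: p=10
  J1: p=2
Order: J2 → J3 → J1


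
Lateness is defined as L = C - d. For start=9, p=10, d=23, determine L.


Completion = 9 + 10 = 19
Lateness = C - d = 19 - 23
= -4


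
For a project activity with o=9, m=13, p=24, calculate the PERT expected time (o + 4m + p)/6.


te = (o + 4m + p) / 6
= (9 + 4×13 + 24) / 6
= (9 + 52 + 24) / 6
= 85 / 6
= 14.17


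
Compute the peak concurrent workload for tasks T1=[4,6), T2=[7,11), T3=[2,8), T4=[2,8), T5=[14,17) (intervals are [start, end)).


Check each time point for overlaps:
  t=4: 3 tasks active (T1, T3, T4)
Max concurrent = 3


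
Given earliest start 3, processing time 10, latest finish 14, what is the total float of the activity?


EF = ES + duration = 3 + 10 = 13
LS = LF - duration = 14 - 10 = 4
Total Float = LF - EF = 14 - 13
(or LS - ES = 4 - 3)
= 1


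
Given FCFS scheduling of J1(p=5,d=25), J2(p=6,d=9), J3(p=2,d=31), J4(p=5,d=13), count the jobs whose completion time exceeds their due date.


Completion vs due date:
  J1: C=5, d=25 → on time
  J2: C=11, d=9 → TARDY
  J3: C=13, d=31 → on time
  J4: C=18, d=13 → TARDY
Tardy jobs: J2, J4
Count = 2


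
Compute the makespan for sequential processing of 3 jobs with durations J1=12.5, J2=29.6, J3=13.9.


Sequential makespan: sum all processing times
= 12.5 + 29.6 + 13.9
= 56.0 time units


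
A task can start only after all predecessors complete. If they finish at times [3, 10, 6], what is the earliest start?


ES = max of all predecessor completion times
Predecessors: [3, 10, 6]
ES = max(3, 10, 6)
= 10


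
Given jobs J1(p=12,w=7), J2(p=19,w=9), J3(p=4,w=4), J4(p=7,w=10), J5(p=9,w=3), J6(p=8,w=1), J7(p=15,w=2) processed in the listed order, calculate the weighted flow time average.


Completion times:
  J1: C=12, w×C=7×12=84
  J2: C=31, w×C=9×31=279
  J3: C=35, w×C=4×35=140
  J4: C=42, w×C=10×42=420
  J5: C=51, w×C=3×51=153
  J6: C=59, w×C=1×59=59
  J7: C=74, w×C=2×74=148
Sum w×C = 1283
Sum w = 36
Weighted avg = 1283/36
= 35.64


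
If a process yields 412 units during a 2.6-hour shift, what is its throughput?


Throughput = units / time
= 412 / 2.6
= 158.5 units/hour


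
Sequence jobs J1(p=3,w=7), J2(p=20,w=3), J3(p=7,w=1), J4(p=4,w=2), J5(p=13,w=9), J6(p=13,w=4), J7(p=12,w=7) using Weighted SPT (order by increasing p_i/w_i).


WSPT (Smith's rule): sort by p/w ascending
  J1: p/w = 3/7 = 0.429
  J5: p/w = 13/9 = 1.444
  J7: p/w = 12/7 = 1.714
  J4: p/w = 4/2 = 2.000
  J6: p/w = 13/4 = 3.250
  J2: p/w = 20/3 = 6.667
  J3: p/w = 7/1 = 7.000
Order: J1 → J5 → J7 → J4 → J6 → J2 → J3


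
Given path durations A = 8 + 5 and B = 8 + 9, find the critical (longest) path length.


Path A: 8 + 5 = 13
Path B: 8 + 9 = 17
Critical path = longest = max(13, 17)
= 17 (Path B)


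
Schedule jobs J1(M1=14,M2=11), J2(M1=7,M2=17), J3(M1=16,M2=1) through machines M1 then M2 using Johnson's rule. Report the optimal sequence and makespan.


Johnson's rule:
Group 1 (M1≤M2, sort by M1): ['J2']
Group 2 (M1>M2, sort desc M2): ['J1', 'J3']
Sequence: J2 → J1 → J3
Makespan calculation:
  J2: M1 done=7, M2 done=24
  J1: M1 done=21, M2 done=35
  J3: M1 done=37, M2 done=38
= Sequence: J2 → J1 → J3, Makespan: 38


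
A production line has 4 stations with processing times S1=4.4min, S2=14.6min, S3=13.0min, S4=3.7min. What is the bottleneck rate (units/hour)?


Bottleneck = longest station time
Station times: [4.4, 14.6, 13.0, 3.7]
Max = 14.6 min
Rate = 60 / 14.6
= 4.11 units/hour (bottleneck: 14.6min)


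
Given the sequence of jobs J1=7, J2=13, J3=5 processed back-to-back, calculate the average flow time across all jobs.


Completion times:
  J1: completes at 7
  J2: completes at 20
  J3: completes at 25
Sum = 52
Average = 52/3
= 17.33


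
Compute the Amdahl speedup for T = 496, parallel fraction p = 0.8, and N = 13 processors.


Amdahl's law: T_p = T × ((1-p) + p/N)
= 496 × ((1-0.8) + 0.8/13)
= 496 × (0.20 + 0.0615)
= 496 × 0.2615
= 129.72
Speedup = 496/129.72
= 3.82×


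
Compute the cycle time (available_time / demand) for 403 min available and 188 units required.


Cycle time = available time / demand
= 403 / 188
= 2.14 min/unit


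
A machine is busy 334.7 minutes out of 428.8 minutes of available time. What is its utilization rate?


Utilization = busy / total × 100
= 334.7 / 428.8 × 100
= 78.1%


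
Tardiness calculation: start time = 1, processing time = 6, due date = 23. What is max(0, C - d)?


Completion = start + processing = 1 + 6 = 7
Tardiness = max(0, C - d) = max(0, 7 - 23)
= max(0, -16)
= 0


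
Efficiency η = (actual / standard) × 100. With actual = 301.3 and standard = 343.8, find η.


Efficiency = (actual / standard) × 100
= (301.3 / 343.8) × 100
= 87.6%


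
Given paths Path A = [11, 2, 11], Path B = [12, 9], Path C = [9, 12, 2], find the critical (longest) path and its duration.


Path A: 11 + 2 + 11 = 24
Path B: 12 + 9 = 21
Path C: 9 + 12 + 2 = 23
Critical path = longest = max(24, 21, 23)
= 24 (Path A)


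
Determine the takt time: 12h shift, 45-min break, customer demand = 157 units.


Available = 12×60 - 45 = 675 min
Takt time = 675 / 157
= 4.30 min/unit


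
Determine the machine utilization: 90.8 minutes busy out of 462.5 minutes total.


Utilization = busy / total × 100
= 90.8 / 462.5 × 100
= 19.6%


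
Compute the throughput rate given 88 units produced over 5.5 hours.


Throughput = units / time
= 88 / 5.5
= 16.0 units/hour


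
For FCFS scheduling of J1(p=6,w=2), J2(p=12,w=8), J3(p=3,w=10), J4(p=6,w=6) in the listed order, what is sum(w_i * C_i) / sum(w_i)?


Completion times:
  J1: C=6, w×C=2×6=12
  J2: C=18, w×C=8×18=144
  J3: C=21, w×C=10×21=210
  J4: C=27, w×C=6×27=162
Sum w×C = 528
Sum w = 26
Weighted avg = 528/26
= 20.31


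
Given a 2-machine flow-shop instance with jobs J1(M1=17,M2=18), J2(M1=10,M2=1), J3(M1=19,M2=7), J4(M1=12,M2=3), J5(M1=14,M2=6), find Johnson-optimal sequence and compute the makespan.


Johnson's rule:
Group 1 (M1≤M2, sort by M1): ['J1']
Group 2 (M1>M2, sort desc M2): ['J3', 'J5', 'J4', 'J2']
Sequence: J1 → J3 → J5 → J4 → J2
Makespan calculation:
  J1: M1 done=17, M2 done=35
  J3: M1 done=36, M2 done=43
  J5: M1 done=50, M2 done=56
  J4: M1 done=62, M2 done=65
  J2: M1 done=72, M2 done=73
= Sequence: J1 → J3 → J5 → J4 → J2, Makespan: 73


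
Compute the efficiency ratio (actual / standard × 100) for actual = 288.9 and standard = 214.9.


Efficiency = (actual / standard) × 100
= (288.9 / 214.9) × 100
= 134.4%


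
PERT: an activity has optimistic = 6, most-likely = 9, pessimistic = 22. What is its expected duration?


te = (o + 4m + p) / 6
= (6 + 4×9 + 22) / 6
= (6 + 36 + 22) / 6
= 64 / 6
= 10.67


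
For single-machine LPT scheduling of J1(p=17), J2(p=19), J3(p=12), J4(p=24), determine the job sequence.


LPT: sort by longest processing time first
  J4: p=24
  J2: p=19
  J1: p=17
  J3: p=12
Order: J4 → J2 → J1 → J3


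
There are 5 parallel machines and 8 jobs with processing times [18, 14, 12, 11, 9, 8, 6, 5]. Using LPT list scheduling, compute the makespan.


Jobs (LPT sorted): [18, 14, 12, 11, 9, 8, 6, 5]
Machines: 5
  J=18 → Machine 1 (load: 0+18=18)
  J=14 → Machine 2 (load: 0+14=14)
  J=12 → Machine 3 (load: 0+12=12)
  J=11 → Machine 4 (load: 0+11=11)
  J=9 → Machine 5 (load: 0+9=9)
  J=8 → Machine 5 (load: 9+8=17)
  J=6 → Machine 4 (load: 11+6=17)
  J=5 → Machine 3 (load: 12+5=17)
Machine loads: [18, 14, 17, 17, 17]
Makespan = max = 18 time units


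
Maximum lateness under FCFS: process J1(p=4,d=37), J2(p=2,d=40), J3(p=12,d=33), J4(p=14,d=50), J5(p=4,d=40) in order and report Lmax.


Lateness per job (L = C - d):
  J1: C=4, d=37, L=-33
  J2: C=6, d=40, L=-34
  J3: C=18, d=33, L=-15
  J4: C=32, d=50, L=-18
  J5: C=36, d=40, L=-4
Lmax = max(-33, -34, -15, -18, -4)
= -4


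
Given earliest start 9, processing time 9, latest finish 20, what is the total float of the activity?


EF = ES + duration = 9 + 9 = 18
LS = LF - duration = 20 - 9 = 11
Total Float = LF - EF = 20 - 18
(or LS - ES = 11 - 9)
= 2


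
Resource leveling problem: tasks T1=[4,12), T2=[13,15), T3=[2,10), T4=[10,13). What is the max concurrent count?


Check each time point for overlaps:
  t=4: 2 tasks active (T1, T3)
Max concurrent = 2


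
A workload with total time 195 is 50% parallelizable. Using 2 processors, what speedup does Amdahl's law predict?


Amdahl's law: T_p = T × ((1-p) + p/N)
= 195 × ((1-0.5) + 0.5/2)
= 195 × (0.50 + 0.2500)
= 195 × 0.7500
= 146.25
Speedup = 195/146.25
= 1.33×


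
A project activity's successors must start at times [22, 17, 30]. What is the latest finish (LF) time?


LF = min of all successor start times
Successors start at: [22, 17, 30]
LF = min(22, 17, 30)
= 17


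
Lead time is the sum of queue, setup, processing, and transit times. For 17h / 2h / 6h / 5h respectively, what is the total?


Lead time = queue + setup + processing + transit
= 17 + 2 + 6 + 5
= 30 hours


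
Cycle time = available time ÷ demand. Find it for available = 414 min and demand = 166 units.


Cycle time = available time / demand
= 414 / 166
= 2.49 min/unit


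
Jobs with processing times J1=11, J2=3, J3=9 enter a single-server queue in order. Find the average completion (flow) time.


Completion times:
  J1: completes at 11
  J2: completes at 14
  J3: completes at 23
Sum = 48
Average = 48/3
= 16.00


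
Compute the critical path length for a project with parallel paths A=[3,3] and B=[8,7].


Path A: 3 + 3 = 6
Path B: 8 + 7 = 15
Critical path = longest = max(6, 15)
= 15 (Path B)


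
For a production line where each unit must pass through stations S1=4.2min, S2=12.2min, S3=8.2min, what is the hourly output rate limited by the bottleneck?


Bottleneck = longest station time
Station times: [4.2, 12.2, 8.2]
Max = 12.2 min
Rate = 60 / 12.2
= 4.92 units/hour (bottleneck: 12.2min)


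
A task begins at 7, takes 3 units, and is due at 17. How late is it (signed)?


Completion = 7 + 3 = 10
Lateness = C - d = 10 - 17
= -7


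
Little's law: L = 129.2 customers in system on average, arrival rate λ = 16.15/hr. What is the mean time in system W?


Little's law: L = λW → W = L / λ
= 129.2 / 16.15
= 8.00 hours


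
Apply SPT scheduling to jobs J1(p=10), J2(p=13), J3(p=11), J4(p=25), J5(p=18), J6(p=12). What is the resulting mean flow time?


SPT order: J1 → J3 → J6 → J2 → J5 → J4
Completion times:
  J1: C=10
  J3: C=21
  J6: C=33
  J2: C=46
  J5: C=64
  J4: C=89
Sum = 263, n = 6
Mean flow = 263/6
= 43.83


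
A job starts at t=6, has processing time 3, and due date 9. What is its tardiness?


Completion = start + processing = 6 + 3 = 9
Tardiness = max(0, C - d) = max(0, 9 - 9)
= max(0, 0)
= 0


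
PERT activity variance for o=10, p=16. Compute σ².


σ² = ((p - o) / 6)² = (p - o)² / 36
= (16 - 10)² / 36
= 6² / 36
= 36 / 36
= 1.0000


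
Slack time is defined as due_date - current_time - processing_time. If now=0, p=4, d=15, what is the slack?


Slack = due - current_time - processing
= 15 - 0 - 4
= 11


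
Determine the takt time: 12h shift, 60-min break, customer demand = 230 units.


Available = 12×60 - 60 = 660 min
Takt time = 660 / 230
= 2.87 min/unit


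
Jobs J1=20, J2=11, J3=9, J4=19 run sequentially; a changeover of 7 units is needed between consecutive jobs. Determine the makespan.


Makespan = Σ processing + (n-1) × setup
= (20 + 11 + 9 + 19) + (4-1)×7
= 59 + 21
= 80 time units


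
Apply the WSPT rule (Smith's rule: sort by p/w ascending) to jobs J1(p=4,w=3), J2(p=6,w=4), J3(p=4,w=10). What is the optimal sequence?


WSPT (Smith's rule): sort by p/w ascending
  J3: p/w = 4/10 = 0.400
  J1: p/w = 4/3 = 1.333
  J2: p/w = 6/4 = 1.500
Order: J3 → J1 → J2


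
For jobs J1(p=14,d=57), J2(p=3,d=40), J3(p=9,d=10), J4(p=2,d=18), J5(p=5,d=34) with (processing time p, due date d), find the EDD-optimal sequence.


EDD: sort by earliest due date
  J3: d=10, p=9
  J4: d=18, p=2
  J5: d=34, p=5
  J2: d=40, p=3
  J1: d=57, p=14
Order: J3 → J4 → J5 → J2 → J1


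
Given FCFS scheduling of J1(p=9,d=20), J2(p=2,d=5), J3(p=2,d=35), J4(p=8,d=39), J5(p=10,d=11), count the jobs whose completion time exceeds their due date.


Completion vs due date:
  J1: C=9, d=20 → on time
  J2: C=11, d=5 → TARDY
  J3: C=13, d=35 → on time
  J4: C=21, d=39 → on time
  J5: C=31, d=11 → TARDY
Tardy jobs: J2, J5
Count = 2


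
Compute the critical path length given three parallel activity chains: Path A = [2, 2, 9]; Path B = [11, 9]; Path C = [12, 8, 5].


Path A: 2 + 2 + 9 = 13
Path B: 11 + 9 = 20
Path C: 12 + 8 + 5 = 25
Critical path = longest = max(13, 20, 25)
= 25 (Path C)


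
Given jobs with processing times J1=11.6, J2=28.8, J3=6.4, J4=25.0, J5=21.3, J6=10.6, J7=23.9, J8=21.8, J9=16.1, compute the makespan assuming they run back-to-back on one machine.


Sequential makespan: sum all processing times
= 11.6 + 28.8 + 6.4 + 25.0 + 21.3 + 10.6 + 23.9 + 21.8 + 16.1
= 165.5 time units


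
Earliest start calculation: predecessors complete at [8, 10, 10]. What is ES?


ES = max of all predecessor completion times
Predecessors: [8, 10, 10]
ES = max(8, 10, 10)
= 10


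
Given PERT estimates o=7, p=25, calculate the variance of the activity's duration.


σ² = ((p - o) / 6)² = (p - o)² / 36
= (25 - 7)² / 36
= 18² / 36
= 324 / 36
= 9.0000


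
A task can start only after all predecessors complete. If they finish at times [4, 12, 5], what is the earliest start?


ES = max of all predecessor completion times
Predecessors: [4, 12, 5]
ES = max(4, 12, 5)
= 12


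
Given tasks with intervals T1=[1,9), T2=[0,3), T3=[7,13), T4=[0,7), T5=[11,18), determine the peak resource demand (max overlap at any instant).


Check each time point for overlaps:
  t=1: 3 tasks active (T1, T2, T4)
Max concurrent = 3


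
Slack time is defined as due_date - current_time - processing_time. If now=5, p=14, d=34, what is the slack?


Slack = due - current_time - processing
= 34 - 5 - 14
= 15


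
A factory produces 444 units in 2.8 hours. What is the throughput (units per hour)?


Throughput = units / time
= 444 / 2.8
= 158.6 units/hour


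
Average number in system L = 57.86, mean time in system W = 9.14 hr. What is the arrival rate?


Little's law: L = λW → λ = L / W
= 57.86 / 9.14
= 6.33 per hour


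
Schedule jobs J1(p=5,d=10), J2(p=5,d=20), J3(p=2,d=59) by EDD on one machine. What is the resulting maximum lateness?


EDD order: J1 → J2 → J3
Completion and lateness:
  J1: C=5, d=10, L=5-10=-5
  J2: C=10, d=20, L=10-20=-10
  J3: C=12, d=59, L=12-59=-47
Lmax = max(-5, -10, -47)
= -5


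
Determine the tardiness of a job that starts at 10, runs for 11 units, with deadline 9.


Completion = start + processing = 10 + 11 = 21
Tardiness = max(0, C - d) = max(0, 21 - 9)
= max(0, 12)
= 12


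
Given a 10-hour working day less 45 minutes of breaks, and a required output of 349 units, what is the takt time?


Available = 10×60 - 45 = 555 min
Takt time = 555 / 349
= 1.59 min/unit


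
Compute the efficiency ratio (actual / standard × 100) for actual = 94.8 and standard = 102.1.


Efficiency = (actual / standard) × 100
= (94.8 / 102.1) × 100
= 92.9%


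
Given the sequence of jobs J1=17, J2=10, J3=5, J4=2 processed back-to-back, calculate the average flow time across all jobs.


Completion times:
  J1: completes at 17
  J2: completes at 27
  J3: completes at 32
  J4: completes at 34
Sum = 110
Average = 110/4
= 27.50


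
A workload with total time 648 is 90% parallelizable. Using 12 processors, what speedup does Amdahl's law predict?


Amdahl's law: T_p = T × ((1-p) + p/N)
= 648 × ((1-0.9) + 0.9/12)
= 648 × (0.10 + 0.0750)
= 648 × 0.1750
= 113.40
Speedup = 648/113.40
= 5.71×


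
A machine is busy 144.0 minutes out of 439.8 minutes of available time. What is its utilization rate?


Utilization = busy / total × 100
= 144.0 / 439.8 × 100
= 32.7%


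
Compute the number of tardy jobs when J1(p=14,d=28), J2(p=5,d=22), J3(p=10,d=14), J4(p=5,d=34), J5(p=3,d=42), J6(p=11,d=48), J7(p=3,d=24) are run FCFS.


Completion vs due date:
  J1: C=14, d=28 → on time
  J2: C=19, d=22 → on time
  J3: C=29, d=14 → TARDY
  J4: C=34, d=34 → on time
  J5: C=37, d=42 → on time
  J6: C=48, d=48 → on time
  J7: C=51, d=24 → TARDY
Tardy jobs: J3, J7
Count = 2


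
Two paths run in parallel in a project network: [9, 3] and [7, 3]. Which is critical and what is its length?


Path A: 9 + 3 = 12
Path B: 7 + 3 = 10
Critical path = longest = max(12, 10)
= 12 (Path A)


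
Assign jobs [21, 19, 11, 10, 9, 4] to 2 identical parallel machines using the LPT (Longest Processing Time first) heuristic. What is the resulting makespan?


Jobs (LPT sorted): [21, 19, 11, 10, 9, 4]
Machines: 2
  J=21 → Machine 1 (load: 0+21=21)
  J=19 → Machine 2 (load: 0+19=19)
  J=11 → Machine 2 (load: 19+11=30)
  J=10 → Machine 1 (load: 21+10=31)
  J=9 → Machine 2 (load: 30+9=39)
  J=4 → Machine 1 (load: 31+4=35)
Machine loads: [35, 39]
Makespan = max = 39 time units


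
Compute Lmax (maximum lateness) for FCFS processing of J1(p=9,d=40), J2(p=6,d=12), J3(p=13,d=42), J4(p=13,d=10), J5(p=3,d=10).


Lateness per job (L = C - d):
  J1: C=9, d=40, L=-31
  J2: C=15, d=12, L=3
  J3: C=28, d=42, L=-14
  J4: C=41, d=10, L=31
  J5: C=44, d=10, L=34
Lmax = max(-31, 3, -14, 31, 34)
= 34


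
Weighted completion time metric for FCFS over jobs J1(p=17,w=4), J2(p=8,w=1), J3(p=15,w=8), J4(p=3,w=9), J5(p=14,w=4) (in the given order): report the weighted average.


Completion times:
  J1: C=17, w×C=4×17=68
  J2: C=25, w×C=1×25=25
  J3: C=40, w×C=8×40=320
  J4: C=43, w×C=9×43=387
  J5: C=57, w×C=4×57=228
Sum w×C = 1028
Sum w = 26
Weighted avg = 1028/26
= 39.54


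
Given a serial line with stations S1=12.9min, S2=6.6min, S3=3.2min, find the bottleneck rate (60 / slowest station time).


Bottleneck = longest station time
Station times: [12.9, 6.6, 3.2]
Max = 12.9 min
Rate = 60 / 12.9
= 4.65 units/hour (bottleneck: 12.9min)


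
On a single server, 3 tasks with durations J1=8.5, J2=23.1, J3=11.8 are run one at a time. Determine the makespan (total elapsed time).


Sequential makespan: sum all processing times
= 8.5 + 23.1 + 11.8
= 43.4 time units


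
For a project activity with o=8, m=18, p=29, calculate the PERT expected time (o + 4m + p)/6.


te = (o + 4m + p) / 6
= (8 + 4×18 + 29) / 6
= (8 + 72 + 29) / 6
= 109 / 6
= 18.17


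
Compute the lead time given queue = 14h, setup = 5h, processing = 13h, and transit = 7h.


Lead time = queue + setup + processing + transit
= 14 + 5 + 13 + 7
= 39 hours


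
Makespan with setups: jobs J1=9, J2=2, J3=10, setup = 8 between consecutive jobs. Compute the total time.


Makespan = Σ processing + (n-1) × setup
= (9 + 2 + 10) + (3-1)×8
= 21 + 16
= 37 time units


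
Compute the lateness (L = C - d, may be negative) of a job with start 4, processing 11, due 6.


Completion = 4 + 11 = 15
Lateness = C - d = 15 - 6
= 9


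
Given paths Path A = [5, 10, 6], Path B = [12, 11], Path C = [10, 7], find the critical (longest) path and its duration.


Path A: 5 + 10 + 6 = 21
Path B: 12 + 11 = 23
Path C: 10 + 7 = 17
Critical path = longest = max(21, 23, 17)
= 23 (Path B)


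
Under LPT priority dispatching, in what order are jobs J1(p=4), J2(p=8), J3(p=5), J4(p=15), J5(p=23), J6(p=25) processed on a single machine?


LPT: sort by longest processing time first
  J6: p=25
  J5: p=23
  J4: p=15
  J2: p=8
  J3: p=5
  J1: p=4
Order: J6 → J5 → J4 → J2 → J3 → J1


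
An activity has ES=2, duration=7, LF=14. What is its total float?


EF = ES + duration = 2 + 7 = 9
LS = LF - duration = 14 - 7 = 7
Total Float = LF - EF = 14 - 9
(or LS - ES = 7 - 2)
= 5


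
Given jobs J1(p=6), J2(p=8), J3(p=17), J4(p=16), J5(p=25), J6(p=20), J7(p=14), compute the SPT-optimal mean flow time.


SPT order: J1 → J2 → J7 → J4 → J3 → J6 → J5
Completion times:
  J1: C=6
  J2: C=14
  J7: C=28
  J4: C=44
  J3: C=61
  J6: C=81
  J5: C=106
Sum = 340, n = 7
Mean flow = 340/7
= 48.57


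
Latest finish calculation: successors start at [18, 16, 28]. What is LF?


LF = min of all successor start times
Successors start at: [18, 16, 28]
LF = min(18, 16, 28)
= 16


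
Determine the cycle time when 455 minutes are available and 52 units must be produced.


Cycle time = available time / demand
= 455 / 52
= 8.75 min/unit


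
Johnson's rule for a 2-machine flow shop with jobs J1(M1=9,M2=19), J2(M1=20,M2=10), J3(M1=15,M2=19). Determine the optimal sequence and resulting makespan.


Johnson's rule:
Group 1 (M1≤M2, sort by M1): ['J1', 'J3']
Group 2 (M1>M2, sort desc M2): ['J2']
Sequence: J1 → J3 → J2
Makespan calculation:
  J1: M1 done=9, M2 done=28
  J3: M1 done=24, M2 done=47
  J2: M1 done=44, M2 done=57
= Sequence: J1 → J3 → J2, Makespan: 57


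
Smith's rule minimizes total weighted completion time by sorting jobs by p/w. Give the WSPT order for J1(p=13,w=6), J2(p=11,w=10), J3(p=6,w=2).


WSPT (Smith's rule): sort by p/w ascending
  J2: p/w = 11/10 = 1.100
  J1: p/w = 13/6 = 2.167
  J3: p/w = 6/2 = 3.000
Order: J2 → J1 → J3
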